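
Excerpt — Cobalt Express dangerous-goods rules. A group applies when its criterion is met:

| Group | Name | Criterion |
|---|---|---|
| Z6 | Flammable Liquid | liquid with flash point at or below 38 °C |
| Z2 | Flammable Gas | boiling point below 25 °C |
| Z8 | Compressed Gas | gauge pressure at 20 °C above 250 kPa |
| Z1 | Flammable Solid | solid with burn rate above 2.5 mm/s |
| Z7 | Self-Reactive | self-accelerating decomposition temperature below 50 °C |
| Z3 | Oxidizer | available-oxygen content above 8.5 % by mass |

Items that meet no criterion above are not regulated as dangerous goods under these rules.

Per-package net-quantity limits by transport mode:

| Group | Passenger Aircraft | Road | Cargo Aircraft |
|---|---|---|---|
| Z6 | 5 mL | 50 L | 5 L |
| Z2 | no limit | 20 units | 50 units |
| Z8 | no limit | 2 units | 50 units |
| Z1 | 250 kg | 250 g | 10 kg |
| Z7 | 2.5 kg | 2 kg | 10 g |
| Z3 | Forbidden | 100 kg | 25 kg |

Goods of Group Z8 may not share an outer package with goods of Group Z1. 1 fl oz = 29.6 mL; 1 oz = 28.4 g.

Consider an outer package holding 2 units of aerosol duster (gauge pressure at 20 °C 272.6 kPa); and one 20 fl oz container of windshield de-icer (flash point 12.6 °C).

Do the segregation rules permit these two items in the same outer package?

Yes

Aerosol duster: gauge pressure at 20 °C 272.6 kPa > 250 kPa → Group Z8 (Compressed Gas).
Flash point 12.6 °C meets the Group Z6 criterion (Flammable Liquid), so the windshield de-icer is Group Z6.
No segregation rule bars Group Z8 with Group Z6.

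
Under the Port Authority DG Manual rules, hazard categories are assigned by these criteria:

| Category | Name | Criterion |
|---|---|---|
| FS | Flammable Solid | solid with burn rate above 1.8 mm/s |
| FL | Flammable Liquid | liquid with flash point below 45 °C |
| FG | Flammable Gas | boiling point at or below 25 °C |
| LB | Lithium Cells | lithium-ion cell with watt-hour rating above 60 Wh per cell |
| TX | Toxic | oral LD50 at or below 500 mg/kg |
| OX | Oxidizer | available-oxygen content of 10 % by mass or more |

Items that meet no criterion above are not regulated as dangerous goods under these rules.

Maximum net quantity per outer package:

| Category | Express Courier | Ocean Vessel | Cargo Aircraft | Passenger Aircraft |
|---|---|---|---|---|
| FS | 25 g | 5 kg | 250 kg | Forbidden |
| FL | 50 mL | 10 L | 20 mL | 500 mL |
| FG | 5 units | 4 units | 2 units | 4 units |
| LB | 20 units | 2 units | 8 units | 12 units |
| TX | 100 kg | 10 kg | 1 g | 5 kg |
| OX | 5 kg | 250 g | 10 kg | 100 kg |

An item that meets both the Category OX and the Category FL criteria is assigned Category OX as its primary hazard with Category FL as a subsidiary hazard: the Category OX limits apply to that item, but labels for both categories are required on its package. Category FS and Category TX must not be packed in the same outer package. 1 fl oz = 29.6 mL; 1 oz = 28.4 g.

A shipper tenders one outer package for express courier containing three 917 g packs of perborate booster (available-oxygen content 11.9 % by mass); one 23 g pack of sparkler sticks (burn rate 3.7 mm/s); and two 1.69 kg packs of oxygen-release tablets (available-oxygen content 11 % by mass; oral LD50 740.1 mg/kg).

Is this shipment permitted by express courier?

No

Available-oxygen content 11.9 % by mass meets the Category OX criterion (Oxidizer), so the perborate booster is Category OX.
With burn rate 3.7 mm/s (> 1.8 mm/s), the sparkler sticks fall in Category FS.
Oxygen-release tablets: available-oxygen content 11 % by mass ≥ 10 % by mass → Category OX (Oxidizer).
Category FS quantity: 23 g.
23 g is within the express courier limit of 25 g for Category FS.
Category OX net quantity: (three 917 g packs = 2.751 kg) + (two 1.69 kg packs = 3.38 kg) = 6.131 kg.
That exceeds the Category OX express courier limit of 5 kg.
The segregation rule (Category FS with Category TX) does not apply to Category FS with Category OX.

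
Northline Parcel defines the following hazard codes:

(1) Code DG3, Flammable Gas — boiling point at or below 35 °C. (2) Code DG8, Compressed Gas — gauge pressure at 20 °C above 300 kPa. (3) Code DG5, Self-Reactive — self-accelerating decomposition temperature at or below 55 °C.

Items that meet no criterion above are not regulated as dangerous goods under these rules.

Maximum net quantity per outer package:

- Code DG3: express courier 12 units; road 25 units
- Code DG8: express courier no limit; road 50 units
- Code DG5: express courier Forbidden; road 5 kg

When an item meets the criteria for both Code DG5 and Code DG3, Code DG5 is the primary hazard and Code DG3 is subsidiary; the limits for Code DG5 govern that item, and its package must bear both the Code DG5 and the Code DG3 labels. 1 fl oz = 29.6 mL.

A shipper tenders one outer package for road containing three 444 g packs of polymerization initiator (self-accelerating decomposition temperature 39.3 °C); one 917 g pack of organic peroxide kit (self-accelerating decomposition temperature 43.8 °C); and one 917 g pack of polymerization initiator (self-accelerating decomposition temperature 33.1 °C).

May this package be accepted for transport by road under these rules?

Yes

The polymerization initiator has self-accelerating decomposition temperature 39.3 °C, which is ≤ 55 °C, so it is Code DG5 (Self-Reactive).
Organic peroxide kit: self-accelerating decomposition temperature 43.8 °C ≤ 55 °C → Code DG5 (Self-Reactive).
Self-accelerating decomposition temperature 33.1 °C meets the Code DG5 criterion (Self-Reactive), so the polymerization initiator is Code DG5.
Total Code DG5: (three 444 g packs = 1.332 kg) + 917 g + 917 g = 3.166 kg.
3.166 kg ≤ 5 kg (road limit, Code DG5) — within limit.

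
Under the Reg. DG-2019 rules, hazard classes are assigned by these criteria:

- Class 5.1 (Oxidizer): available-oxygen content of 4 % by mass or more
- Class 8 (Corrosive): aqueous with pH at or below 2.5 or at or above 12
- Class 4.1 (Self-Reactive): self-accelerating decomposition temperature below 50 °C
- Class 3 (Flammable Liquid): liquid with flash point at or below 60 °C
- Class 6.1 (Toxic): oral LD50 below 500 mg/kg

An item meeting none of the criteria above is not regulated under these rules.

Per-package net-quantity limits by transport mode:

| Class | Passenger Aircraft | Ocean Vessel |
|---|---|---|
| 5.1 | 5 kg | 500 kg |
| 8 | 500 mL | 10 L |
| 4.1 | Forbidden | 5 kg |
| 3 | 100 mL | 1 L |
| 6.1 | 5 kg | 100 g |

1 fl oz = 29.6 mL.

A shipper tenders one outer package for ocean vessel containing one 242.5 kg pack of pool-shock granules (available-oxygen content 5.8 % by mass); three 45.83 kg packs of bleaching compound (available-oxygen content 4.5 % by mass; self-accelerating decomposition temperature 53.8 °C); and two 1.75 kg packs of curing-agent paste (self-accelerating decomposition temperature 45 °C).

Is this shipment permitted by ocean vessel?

Available-oxygen content 5.8 % by mass meets the Class 5.1 criterion (Oxidizer), so the pool-shock granules are Class 5.1.
Available-oxygen content 4.5 % by mass meets the Class 5.1 criterion (Oxidizer), so the bleaching compound is Class 5.1.
The curing-agent paste has self-accelerating decomposition temperature 45 °C, which is < 50 °C, so it is Class 4.1 (Self-Reactive).
Class 5.1 net quantity: 242.5 kg + (three 45.83 kg packs = 137.49 kg) = 379.99 kg.
That is within the Class 5.1 ocean vessel limit of 500 kg.
Class 4.1 quantity: two 1.75 kg packs = 3.5 kg.
That is within the Class 4.1 ocean vessel limit of 5 kg.
Every hazard class is within its ocean vessel limit and no segregation rule is violated.

Yes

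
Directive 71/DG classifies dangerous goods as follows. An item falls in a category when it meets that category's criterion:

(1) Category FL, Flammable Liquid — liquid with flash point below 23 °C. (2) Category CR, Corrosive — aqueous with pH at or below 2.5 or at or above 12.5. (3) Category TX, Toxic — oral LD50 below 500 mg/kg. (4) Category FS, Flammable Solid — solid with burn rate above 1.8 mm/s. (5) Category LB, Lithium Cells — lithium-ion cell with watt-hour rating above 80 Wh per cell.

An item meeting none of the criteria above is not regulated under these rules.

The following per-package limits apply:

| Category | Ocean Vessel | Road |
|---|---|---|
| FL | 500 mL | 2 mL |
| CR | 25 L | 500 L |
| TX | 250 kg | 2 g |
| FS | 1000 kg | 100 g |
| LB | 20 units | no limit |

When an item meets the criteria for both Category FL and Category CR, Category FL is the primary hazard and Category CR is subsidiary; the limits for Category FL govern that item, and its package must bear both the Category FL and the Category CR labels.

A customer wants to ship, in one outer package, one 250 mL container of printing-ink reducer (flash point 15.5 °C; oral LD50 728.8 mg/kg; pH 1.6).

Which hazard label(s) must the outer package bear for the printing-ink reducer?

With flash point 15.5 °C (< 23 °C), the printing-ink reducer falls in Category FL.
Printing-ink reducer: pH 1.6 ≤ 2.5 → Category CR (Corrosive).
By the precedence rule Category FL is primary and Category CR is subsidiary, and that rule requires both labels on the package.

Category CR and FL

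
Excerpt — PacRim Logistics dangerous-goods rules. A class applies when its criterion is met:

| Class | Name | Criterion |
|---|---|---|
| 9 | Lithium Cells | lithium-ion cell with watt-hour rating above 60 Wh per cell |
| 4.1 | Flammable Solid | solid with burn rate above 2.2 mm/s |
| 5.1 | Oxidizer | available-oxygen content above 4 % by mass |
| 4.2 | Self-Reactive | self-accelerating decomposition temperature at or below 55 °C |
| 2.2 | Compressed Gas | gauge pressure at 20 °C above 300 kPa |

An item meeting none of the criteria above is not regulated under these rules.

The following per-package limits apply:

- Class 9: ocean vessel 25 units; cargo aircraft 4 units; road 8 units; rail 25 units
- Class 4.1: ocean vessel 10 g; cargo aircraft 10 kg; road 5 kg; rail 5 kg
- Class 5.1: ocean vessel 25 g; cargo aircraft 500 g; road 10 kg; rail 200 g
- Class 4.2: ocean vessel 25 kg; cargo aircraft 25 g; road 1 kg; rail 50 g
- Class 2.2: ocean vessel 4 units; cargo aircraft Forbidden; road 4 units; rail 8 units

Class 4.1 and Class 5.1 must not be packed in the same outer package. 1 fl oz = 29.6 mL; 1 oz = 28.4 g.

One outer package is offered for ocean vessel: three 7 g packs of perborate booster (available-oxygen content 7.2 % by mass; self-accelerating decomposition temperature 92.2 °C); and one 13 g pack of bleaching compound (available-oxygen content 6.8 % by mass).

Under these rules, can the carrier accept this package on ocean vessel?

No

Perborate booster: available-oxygen content 7.2 % by mass > 4 % by mass → Class 5.1 (Oxidizer).
Bleaching compound: available-oxygen content 6.8 % by mass > 4 % by mass → Class 5.1 (Oxidizer).
Total Class 5.1: (three 7 g packs = 21 g) + 13 g = 34 g.
That exceeds the Class 5.1 ocean vessel limit of 25 g.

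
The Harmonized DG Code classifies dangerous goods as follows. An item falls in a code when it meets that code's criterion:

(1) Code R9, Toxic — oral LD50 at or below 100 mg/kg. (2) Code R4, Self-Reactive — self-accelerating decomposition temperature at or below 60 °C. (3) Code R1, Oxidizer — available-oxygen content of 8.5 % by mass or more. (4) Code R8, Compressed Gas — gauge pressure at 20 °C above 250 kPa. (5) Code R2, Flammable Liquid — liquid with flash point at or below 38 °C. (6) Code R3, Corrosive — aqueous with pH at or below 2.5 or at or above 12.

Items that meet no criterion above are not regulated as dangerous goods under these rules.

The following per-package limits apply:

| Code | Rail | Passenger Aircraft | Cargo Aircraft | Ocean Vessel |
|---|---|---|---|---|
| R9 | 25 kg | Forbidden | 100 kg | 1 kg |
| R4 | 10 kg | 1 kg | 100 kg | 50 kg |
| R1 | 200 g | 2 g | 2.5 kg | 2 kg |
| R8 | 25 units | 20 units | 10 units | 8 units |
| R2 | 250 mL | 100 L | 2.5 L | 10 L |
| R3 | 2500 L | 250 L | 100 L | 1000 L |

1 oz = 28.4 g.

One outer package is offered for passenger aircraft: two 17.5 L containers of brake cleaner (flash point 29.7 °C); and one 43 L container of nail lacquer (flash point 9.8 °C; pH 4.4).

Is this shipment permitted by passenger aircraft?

Flash point 29.7 °C meets the Code R2 criterion (Flammable Liquid), so the brake cleaner is Code R2.
With flash point 9.8 °C (≤ 38 °C), the nail lacquer falls in Code R2.
Total Code R2: (two 17.5 L containers = 35 L) + 43 L = 78 L.
That is within the Code R2 passenger aircraft limit of 100 L.

Yes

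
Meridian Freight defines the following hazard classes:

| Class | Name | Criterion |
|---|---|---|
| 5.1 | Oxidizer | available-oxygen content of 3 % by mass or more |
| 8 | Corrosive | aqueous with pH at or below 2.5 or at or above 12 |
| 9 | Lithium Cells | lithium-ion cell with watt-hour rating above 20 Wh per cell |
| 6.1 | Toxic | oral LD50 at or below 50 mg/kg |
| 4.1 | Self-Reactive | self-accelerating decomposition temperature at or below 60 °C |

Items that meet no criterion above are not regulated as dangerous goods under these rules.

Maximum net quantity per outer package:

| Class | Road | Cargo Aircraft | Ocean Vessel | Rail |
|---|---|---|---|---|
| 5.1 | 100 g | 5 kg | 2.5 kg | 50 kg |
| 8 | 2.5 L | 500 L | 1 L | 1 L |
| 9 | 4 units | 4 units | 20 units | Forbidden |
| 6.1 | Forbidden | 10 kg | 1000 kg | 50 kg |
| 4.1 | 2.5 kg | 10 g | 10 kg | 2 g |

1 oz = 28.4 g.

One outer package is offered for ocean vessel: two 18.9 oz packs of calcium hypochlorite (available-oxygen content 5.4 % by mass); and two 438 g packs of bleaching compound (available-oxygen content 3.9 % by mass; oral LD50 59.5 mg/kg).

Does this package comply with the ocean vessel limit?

Yes

The calcium hypochlorite has available-oxygen content 5.4 % by mass, which is ≥ 3 % by mass, so it is Class 5.1 (Oxidizer).
Available-oxygen content 3.9 % by mass meets the Class 5.1 criterion (Oxidizer), so the bleaching compound is Class 5.1.
Class 5.1 net quantity: (two 18.9 oz packs = 1073.52 g) + (two 438 g packs = 876 g) = 1949.52 g.
1949.52 g ≤ 2.5 kg (ocean vessel limit, Class 5.1) — within limit.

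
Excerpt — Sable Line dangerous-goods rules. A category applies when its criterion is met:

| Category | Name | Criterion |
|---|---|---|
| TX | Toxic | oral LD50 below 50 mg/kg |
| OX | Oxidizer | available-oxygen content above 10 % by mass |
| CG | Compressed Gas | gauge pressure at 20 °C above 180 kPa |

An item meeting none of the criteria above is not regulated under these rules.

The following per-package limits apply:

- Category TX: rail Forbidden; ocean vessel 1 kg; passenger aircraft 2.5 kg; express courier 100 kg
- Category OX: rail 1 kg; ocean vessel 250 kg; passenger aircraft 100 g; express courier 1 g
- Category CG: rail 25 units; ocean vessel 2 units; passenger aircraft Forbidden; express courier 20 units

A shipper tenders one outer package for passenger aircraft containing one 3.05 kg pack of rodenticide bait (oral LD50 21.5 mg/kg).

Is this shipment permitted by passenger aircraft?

Oral LD50 21.5 mg/kg meets the Category TX criterion (Toxic), so the rodenticide bait is Category TX.
Category TX quantity: 3.05 kg.
3.05 kg exceeds the passenger aircraft limit of 2.5 kg for Category TX.

No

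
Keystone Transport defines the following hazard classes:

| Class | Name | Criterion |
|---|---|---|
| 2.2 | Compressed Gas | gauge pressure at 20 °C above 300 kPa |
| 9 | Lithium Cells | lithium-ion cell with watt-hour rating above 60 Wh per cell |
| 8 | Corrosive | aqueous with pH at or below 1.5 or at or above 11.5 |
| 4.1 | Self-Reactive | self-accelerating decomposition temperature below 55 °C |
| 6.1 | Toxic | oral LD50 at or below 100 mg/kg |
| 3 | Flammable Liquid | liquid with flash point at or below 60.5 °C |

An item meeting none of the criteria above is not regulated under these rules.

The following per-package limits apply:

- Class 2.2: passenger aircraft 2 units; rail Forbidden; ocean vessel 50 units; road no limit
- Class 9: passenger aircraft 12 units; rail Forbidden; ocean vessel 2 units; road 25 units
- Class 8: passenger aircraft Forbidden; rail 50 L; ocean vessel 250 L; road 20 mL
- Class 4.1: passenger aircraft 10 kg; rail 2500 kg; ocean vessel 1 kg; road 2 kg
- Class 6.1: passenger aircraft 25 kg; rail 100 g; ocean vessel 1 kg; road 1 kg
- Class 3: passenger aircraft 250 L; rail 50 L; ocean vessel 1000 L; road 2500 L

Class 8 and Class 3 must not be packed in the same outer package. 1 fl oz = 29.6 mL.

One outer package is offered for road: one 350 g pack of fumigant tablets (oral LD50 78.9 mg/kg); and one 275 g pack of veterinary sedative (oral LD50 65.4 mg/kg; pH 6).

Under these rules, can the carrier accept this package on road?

Yes

With oral LD50 78.9 mg/kg (≤ 100 mg/kg), the fumigant tablets fall in Class 6.1.
With oral LD50 65.4 mg/kg (≤ 100 mg/kg), the veterinary sedative falls in Class 6.1.
Total Class 6.1: 350 g + 275 g = 625 g.
625 g is within the road limit of 1 kg for Class 6.1.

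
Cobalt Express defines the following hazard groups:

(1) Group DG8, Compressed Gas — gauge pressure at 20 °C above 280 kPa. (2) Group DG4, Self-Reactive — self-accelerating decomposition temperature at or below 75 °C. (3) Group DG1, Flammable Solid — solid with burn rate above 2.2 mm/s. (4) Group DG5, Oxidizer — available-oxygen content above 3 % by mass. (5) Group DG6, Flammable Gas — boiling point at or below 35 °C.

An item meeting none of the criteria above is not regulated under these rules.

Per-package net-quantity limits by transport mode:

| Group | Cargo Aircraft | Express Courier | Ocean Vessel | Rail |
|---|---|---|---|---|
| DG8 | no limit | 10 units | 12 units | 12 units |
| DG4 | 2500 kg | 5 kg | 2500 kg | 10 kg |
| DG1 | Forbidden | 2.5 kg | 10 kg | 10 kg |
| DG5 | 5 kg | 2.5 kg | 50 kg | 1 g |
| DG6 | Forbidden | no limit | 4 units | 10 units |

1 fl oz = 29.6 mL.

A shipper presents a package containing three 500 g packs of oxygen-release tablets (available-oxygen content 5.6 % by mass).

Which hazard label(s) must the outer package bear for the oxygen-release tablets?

The oxygen-release tablets have available-oxygen content 5.6 % by mass, which is > 3 % by mass, so they are Group DG5 (Oxidizer).
Only the Group DG5 label is required.

Group DG5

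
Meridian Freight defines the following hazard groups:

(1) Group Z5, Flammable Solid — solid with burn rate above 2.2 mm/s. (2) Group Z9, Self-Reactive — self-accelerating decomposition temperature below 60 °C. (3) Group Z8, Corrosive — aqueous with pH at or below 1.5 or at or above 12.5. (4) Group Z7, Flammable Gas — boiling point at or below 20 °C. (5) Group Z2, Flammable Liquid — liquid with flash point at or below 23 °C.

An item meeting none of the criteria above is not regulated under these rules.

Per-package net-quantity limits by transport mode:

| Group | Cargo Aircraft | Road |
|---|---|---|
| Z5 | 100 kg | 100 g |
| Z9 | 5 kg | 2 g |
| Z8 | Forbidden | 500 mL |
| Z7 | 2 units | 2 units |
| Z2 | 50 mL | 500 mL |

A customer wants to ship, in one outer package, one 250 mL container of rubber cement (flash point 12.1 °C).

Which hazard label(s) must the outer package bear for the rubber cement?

Group Z2

The rubber cement has flash point 12.1 °C, which is ≤ 23 °C, so it is Group Z2 (Flammable Liquid).
Only the Group Z2 label is required.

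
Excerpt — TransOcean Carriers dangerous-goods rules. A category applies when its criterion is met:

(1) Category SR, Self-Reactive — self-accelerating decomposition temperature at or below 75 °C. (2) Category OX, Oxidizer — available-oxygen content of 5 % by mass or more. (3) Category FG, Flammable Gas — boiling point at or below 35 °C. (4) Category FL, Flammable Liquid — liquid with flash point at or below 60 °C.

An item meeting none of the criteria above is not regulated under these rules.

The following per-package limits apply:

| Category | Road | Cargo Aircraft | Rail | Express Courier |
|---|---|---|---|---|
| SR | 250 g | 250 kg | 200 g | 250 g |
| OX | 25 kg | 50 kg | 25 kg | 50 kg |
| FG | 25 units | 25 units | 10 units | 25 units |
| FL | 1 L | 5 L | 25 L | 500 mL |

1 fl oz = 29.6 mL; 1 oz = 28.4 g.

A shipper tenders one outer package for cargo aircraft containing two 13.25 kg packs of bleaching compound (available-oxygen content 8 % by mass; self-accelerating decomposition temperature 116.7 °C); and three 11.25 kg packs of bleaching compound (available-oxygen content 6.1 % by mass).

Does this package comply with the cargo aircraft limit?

The bleaching compound has available-oxygen content 8 % by mass, which is ≥ 5 % by mass, so it is Category OX (Oxidizer).
The bleaching compound has available-oxygen content 6.1 % by mass, which is ≥ 5 % by mass, so it is Category OX (Oxidizer).
Category OX net quantity: (two 13.25 kg packs = 26.5 kg) + (three 11.25 kg packs = 33.75 kg) = 60.25 kg.
That exceeds the Category OX cargo aircraft limit of 50 kg.

No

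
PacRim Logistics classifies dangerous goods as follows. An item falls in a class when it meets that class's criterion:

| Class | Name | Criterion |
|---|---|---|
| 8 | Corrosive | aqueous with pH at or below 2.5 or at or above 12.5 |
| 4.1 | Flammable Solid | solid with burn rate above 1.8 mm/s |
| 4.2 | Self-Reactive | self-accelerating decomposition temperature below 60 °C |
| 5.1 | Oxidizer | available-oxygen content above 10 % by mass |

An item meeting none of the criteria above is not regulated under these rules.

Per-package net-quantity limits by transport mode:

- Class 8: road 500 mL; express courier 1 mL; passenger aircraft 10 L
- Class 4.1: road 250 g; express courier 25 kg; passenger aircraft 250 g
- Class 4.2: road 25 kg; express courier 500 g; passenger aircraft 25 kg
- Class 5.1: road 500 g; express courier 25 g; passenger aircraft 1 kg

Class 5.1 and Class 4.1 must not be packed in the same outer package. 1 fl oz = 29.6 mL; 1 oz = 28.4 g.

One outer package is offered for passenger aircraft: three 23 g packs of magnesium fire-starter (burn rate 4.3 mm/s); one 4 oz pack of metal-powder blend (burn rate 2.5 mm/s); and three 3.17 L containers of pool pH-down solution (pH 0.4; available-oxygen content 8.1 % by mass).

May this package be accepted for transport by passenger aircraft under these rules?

With burn rate 4.3 mm/s (> 1.8 mm/s), the magnesium fire-starter falls in Class 4.1.
The metal-powder blend has burn rate 2.5 mm/s, which is > 1.8 mm/s, so it is Class 4.1 (Flammable Solid).
With pH 0.4 (≤ 2.5), the pool pH-down solution falls in Class 8.
Total Class 4.1: (three 23 g packs = 69 g) + (one 4 oz pack = 113.6 g) = 182.6 g.
182.6 g is within the passenger aircraft limit of 250 g for Class 4.1.
Class 8 quantity: three 3.17 L containers = 9.51 L.
9.51 L is within the passenger aircraft limit of 10 L for Class 8.
The segregation rule (Class 5.1 with Class 4.1) does not apply to Class 4.1 with Class 8.
Every hazard class is within its passenger aircraft limit and no segregation rule is violated.

Yes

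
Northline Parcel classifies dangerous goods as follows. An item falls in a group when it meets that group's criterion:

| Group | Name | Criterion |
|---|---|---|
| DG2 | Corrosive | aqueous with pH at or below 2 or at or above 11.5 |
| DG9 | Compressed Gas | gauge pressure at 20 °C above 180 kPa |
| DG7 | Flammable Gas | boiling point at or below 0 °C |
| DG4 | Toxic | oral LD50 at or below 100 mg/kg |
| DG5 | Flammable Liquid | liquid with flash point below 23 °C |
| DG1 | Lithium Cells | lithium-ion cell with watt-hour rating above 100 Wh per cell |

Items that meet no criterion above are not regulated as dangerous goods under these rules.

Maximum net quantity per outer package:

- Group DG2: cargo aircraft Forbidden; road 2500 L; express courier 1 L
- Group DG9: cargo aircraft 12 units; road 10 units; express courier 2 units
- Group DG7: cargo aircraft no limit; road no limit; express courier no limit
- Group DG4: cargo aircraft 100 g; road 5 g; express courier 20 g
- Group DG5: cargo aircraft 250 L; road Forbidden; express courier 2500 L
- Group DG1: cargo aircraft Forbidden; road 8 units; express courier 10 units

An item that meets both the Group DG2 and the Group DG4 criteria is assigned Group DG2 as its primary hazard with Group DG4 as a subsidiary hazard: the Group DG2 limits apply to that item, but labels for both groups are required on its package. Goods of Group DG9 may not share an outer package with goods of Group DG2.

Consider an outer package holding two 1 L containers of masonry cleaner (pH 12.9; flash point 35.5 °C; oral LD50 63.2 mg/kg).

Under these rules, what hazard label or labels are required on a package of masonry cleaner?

The masonry cleaner has pH 12.9, which is ≥ 11.5, so it is Group DG2 (Corrosive).
Masonry cleaner: oral LD50 63.2 mg/kg ≤ 100 mg/kg → Group DG4 (Toxic).
By the precedence rule Group DG2 is primary and Group DG4 is subsidiary, and that rule requires both labels on the package.

Group DG2 and DG4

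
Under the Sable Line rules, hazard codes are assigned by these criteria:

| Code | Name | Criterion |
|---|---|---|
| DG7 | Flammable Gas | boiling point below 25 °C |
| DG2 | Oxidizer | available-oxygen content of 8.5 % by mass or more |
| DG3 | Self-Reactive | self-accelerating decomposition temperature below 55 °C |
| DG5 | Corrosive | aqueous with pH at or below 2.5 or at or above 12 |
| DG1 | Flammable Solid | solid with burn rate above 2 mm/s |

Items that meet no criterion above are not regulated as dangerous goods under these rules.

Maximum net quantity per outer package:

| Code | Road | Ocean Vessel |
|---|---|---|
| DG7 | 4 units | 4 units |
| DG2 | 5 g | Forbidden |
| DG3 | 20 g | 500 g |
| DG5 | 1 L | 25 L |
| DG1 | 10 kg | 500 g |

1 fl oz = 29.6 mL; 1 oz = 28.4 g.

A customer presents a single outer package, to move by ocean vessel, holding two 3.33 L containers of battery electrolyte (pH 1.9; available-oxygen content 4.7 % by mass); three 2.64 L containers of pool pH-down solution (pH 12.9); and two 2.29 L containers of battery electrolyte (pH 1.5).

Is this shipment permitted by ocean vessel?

Yes

With pH 1.9 (≤ 2.5), the battery electrolyte falls in Code DG5.
pH 12.9 meets the Code DG5 criterion (Corrosive), so the pool pH-down solution is Code DG5.
With pH 1.5 (≤ 2.5), the battery electrolyte falls in Code DG5.
Code DG5 net quantity: (two 3.33 L containers = 6.66 L) + (three 2.64 L containers = 7.92 L) + (two 2.29 L containers = 4.58 L) = 19.16 L.
That is within the Code DG5 ocean vessel limit of 25 L.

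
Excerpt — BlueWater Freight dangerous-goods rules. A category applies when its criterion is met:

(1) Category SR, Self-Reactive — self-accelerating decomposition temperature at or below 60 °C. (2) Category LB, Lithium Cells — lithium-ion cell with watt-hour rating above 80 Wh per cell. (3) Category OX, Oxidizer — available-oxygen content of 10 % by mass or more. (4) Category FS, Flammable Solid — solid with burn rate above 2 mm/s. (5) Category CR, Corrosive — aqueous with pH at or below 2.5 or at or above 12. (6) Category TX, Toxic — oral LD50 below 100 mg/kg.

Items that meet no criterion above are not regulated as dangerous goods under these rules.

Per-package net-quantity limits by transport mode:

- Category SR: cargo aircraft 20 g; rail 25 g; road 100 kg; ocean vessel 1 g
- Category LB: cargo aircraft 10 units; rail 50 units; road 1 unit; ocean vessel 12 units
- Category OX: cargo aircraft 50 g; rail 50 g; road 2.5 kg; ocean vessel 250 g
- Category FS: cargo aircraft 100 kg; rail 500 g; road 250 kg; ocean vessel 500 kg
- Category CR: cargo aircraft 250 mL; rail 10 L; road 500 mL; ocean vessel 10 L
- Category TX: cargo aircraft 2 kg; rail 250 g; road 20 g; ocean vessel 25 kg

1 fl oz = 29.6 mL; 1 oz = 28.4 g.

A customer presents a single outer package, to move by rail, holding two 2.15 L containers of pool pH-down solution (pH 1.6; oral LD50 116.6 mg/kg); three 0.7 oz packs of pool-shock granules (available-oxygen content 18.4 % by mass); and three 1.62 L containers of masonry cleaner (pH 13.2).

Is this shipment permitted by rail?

No

pH 1.6 meets the Category CR criterion (Corrosive), so the pool pH-down solution is Category CR.
Pool-shock granules: available-oxygen content 18.4 % by mass ≥ 10 % by mass → Category OX (Oxidizer).
Masonry cleaner: pH 13.2 ≥ 12 → Category CR (Corrosive).
Category OX quantity: three 0.7 oz packs = 59.64 g.
That exceeds the Category OX rail limit of 50 g.
Category CR net quantity: (two 2.15 L containers = 4.3 L) + (three 1.62 L containers = 4.86 L) = 9.16 L.
9.16 L ≤ 10 L (rail limit, Category CR) — within limit.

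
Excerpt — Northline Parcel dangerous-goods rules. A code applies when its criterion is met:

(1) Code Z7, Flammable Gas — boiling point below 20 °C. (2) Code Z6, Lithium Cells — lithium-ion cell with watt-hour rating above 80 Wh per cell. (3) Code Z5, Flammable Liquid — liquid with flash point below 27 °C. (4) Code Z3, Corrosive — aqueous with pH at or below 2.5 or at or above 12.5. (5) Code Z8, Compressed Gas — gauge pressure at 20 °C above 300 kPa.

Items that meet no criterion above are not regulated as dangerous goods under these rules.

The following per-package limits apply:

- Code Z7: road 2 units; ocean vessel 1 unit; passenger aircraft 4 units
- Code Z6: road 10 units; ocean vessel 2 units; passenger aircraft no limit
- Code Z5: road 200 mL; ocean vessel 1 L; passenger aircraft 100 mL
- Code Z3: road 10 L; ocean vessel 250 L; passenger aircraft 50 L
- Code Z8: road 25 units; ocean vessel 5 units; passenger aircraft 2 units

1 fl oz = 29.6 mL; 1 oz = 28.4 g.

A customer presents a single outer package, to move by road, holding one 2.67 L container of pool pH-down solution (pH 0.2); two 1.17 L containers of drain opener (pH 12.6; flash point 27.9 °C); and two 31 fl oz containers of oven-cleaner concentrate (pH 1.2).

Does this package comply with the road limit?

Yes

The pool pH-down solution has pH 0.2, which is ≤ 2.5, so it is Code Z3 (Corrosive).
With pH 12.6 (≥ 12.5), the drain opener falls in Code Z3.
With pH 1.2 (≤ 2.5), the oven-cleaner concentrate falls in Code Z3.
Total Code Z3: 2.67 L + (two 1.17 L containers = 2.34 L) + (two 31 fl oz containers = 1835.2 mL) = 6845.2 mL.
6845.2 mL is within the road limit of 10 L for Code Z3.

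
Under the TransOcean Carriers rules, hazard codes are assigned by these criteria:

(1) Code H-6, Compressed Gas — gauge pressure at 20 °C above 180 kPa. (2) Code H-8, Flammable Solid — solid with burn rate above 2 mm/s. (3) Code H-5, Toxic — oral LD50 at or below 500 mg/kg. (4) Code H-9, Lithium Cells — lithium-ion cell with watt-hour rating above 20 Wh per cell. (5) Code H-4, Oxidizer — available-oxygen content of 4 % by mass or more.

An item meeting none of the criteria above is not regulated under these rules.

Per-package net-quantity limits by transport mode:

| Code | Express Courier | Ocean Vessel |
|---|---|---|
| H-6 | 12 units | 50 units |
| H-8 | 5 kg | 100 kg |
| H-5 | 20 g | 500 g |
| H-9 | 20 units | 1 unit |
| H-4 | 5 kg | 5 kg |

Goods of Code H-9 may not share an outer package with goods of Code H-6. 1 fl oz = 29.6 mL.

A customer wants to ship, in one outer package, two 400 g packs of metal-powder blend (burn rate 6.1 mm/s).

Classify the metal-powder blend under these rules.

Code H-8

The metal-powder blend has burn rate 6.1 mm/s, which is > 2 mm/s, so it is Code H-8 (Flammable Solid).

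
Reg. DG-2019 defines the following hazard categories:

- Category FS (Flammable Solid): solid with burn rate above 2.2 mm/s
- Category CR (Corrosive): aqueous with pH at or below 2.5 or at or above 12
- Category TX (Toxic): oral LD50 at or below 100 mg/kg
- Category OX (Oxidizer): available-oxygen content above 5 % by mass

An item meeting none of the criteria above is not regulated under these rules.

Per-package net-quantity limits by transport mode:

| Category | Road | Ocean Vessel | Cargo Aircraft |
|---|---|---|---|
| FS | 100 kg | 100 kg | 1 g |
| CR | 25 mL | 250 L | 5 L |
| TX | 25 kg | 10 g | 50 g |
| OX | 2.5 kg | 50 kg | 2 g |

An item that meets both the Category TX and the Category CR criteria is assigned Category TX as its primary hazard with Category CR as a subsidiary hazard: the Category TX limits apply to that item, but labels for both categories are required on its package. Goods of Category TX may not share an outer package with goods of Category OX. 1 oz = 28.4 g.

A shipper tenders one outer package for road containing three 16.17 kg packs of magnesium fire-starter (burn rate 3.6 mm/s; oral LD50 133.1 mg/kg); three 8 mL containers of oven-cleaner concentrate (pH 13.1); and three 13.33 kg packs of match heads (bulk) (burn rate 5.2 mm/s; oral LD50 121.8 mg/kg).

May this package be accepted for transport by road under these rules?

Yes

Magnesium fire-starter: burn rate 3.6 mm/s > 2.2 mm/s → Category FS (Flammable Solid).
The oven-cleaner concentrate has pH 13.1, which is ≥ 12, so it is Category CR (Corrosive).
Match heads (bulk): burn rate 5.2 mm/s > 2.2 mm/s → Category FS (Flammable Solid).
Category FS net quantity: (three 16.17 kg packs = 48.51 kg) + (three 13.33 kg packs = 39.99 kg) = 88.5 kg.
That is within the Category FS road limit of 100 kg.
Category CR quantity: three 8 mL containers = 24 mL.
24 mL is within the road limit of 25 mL for Category CR.
The segregation rule (Category TX with Category OX) does not apply to Category FS with Category CR.
Every hazard category is within its road limit and no segregation rule is violated.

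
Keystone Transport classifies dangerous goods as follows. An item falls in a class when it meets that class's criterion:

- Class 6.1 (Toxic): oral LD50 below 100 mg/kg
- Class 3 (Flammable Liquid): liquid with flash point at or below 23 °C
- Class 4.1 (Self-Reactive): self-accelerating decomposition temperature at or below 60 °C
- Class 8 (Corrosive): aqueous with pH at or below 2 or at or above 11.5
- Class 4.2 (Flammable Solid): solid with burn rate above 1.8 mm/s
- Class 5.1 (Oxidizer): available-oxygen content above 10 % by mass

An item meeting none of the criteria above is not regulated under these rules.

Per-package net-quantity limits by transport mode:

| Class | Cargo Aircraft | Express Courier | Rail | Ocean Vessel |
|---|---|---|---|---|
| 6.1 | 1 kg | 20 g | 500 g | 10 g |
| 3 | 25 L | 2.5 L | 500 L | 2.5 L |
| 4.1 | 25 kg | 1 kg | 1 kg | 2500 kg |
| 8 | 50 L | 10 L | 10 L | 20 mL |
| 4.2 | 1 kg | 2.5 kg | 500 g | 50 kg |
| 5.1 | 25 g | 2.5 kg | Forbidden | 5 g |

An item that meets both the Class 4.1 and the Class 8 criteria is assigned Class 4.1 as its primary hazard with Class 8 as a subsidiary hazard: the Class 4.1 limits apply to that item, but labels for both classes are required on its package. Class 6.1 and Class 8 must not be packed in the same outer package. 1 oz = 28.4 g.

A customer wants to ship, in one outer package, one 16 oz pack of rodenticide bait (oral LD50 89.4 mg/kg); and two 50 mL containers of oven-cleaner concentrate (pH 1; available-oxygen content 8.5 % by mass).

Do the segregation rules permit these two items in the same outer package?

No

With oral LD50 89.4 mg/kg (< 100 mg/kg), the rodenticide bait falls in Class 6.1.
pH 1 meets the Class 8 criterion (Corrosive), so the oven-cleaner concentrate is Class 8.
Class 6.1 and Class 8 may not share an outer package.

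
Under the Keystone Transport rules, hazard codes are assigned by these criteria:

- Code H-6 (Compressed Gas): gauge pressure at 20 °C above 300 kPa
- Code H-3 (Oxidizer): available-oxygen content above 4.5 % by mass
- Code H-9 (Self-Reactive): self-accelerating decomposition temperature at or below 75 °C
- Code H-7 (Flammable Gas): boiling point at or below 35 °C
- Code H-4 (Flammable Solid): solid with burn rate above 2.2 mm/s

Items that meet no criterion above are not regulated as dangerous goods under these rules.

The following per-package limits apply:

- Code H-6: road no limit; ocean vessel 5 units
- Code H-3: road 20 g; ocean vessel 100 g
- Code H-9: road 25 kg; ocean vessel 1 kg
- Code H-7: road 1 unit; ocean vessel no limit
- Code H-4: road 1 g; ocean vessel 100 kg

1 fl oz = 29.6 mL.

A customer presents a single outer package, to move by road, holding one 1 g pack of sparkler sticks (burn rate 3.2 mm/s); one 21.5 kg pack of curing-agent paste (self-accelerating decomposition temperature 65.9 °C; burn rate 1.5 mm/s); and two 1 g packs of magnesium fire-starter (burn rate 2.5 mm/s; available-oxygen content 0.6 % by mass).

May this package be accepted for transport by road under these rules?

The sparkler sticks have burn rate 3.2 mm/s, which is > 2.2 mm/s, so they are Code H-4 (Flammable Solid).
Curing-agent paste: self-accelerating decomposition temperature 65.9 °C ≤ 75 °C → Code H-9 (Self-Reactive).
The magnesium fire-starter has burn rate 2.5 mm/s, which is > 2.2 mm/s, so it is Code H-4 (Flammable Solid).
Total Code H-4: 1 g + (two 1 g packs = 2 g) = 3 g.
That exceeds the Code H-4 road limit of 1 g.
Code H-9 quantity: 21.5 kg.
21.5 kg ≤ 25 kg (road limit, Code H-9) — within limit.

No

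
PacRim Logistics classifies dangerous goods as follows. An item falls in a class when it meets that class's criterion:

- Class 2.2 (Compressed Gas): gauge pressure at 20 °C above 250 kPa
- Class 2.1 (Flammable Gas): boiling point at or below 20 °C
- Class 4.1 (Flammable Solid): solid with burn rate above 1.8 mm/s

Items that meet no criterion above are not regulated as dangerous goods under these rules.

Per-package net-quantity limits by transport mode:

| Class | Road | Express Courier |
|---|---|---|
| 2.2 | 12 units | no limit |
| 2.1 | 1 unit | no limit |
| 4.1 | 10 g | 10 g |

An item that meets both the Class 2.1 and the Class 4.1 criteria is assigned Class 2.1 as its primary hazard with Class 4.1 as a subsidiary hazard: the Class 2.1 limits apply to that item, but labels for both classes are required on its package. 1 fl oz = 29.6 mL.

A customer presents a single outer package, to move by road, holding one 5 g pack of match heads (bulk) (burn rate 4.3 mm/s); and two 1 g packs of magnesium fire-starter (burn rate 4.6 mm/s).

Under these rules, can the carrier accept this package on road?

Yes

With burn rate 4.3 mm/s (> 1.8 mm/s), the match heads (bulk) fall in Class 4.1.
With burn rate 4.6 mm/s (> 1.8 mm/s), the magnesium fire-starter falls in Class 4.1.
Class 4.1 net quantity: 5 g + (two 1 g packs = 2 g) = 7 g.
That is within the Class 4.1 road limit of 10 g.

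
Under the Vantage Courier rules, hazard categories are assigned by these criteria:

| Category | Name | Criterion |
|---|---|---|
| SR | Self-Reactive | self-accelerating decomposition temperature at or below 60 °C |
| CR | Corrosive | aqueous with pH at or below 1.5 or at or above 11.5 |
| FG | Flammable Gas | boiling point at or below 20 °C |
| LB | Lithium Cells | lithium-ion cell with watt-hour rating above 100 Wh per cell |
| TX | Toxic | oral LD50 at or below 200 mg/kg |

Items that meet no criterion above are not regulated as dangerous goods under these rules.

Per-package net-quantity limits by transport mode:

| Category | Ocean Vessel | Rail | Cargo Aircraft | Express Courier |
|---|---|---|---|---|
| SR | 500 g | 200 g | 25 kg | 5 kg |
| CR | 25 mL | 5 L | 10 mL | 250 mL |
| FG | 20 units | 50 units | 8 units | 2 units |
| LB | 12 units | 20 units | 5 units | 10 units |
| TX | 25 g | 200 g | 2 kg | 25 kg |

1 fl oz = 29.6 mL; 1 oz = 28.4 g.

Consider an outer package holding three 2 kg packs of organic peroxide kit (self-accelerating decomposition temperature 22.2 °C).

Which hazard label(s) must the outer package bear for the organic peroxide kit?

Category SR

With self-accelerating decomposition temperature 22.2 °C (≤ 60 °C), the organic peroxide kit falls in Category SR.
Only the Category SR label is required.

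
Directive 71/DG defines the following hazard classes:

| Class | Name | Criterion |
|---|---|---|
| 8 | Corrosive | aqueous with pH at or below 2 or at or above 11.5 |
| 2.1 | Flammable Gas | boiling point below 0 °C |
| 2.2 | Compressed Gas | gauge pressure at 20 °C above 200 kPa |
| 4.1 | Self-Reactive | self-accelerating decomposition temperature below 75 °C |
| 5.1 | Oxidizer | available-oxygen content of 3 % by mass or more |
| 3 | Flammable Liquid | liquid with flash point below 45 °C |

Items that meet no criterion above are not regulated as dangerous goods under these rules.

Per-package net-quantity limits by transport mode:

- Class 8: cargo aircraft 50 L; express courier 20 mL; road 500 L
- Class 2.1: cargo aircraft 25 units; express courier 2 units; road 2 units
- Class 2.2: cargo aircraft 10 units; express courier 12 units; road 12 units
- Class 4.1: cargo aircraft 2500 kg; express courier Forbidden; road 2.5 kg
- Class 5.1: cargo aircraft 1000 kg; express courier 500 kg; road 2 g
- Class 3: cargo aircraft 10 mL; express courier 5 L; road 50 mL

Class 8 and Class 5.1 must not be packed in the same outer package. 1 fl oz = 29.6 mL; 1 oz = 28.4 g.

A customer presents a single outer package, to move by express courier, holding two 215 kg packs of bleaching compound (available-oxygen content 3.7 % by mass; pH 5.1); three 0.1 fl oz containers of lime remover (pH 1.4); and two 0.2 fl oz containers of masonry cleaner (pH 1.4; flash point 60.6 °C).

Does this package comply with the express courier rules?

Bleaching compound: available-oxygen content 3.7 % by mass ≥ 3 % by mass → Class 5.1 (Oxidizer).
With pH 1.4 (≤ 2), the lime remover falls in Class 8.
The masonry cleaner has pH 1.4, which is ≤ 2, so it is Class 8 (Corrosive).
Total Class 8: (three 0.1 fl oz containers = 8.88 mL) + (two 0.2 fl oz containers = 11.84 mL) = 20.72 mL.
20.72 mL > 20 mL (express courier limit, Class 8) — over the limit.
Class 5.1 quantity: two 215 kg packs = 430 kg.
That is within the Class 5.1 express courier limit of 500 kg.
Class 8 and Class 5.1 may not share an outer package.

No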